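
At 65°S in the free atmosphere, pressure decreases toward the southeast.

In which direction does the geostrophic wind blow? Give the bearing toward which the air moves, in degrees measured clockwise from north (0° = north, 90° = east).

The pressure-gradient force points toward the southeast (bearing 135°).
Geostrophic balance: in the Southern Hemisphere the Coriolis force deflects motion to the left, so the geostrophic wind blows 90° to the left of the pressure-gradient force (low pressure on the right).
Rotating 135° by 90° counterclockwise gives 045° — the wind blows toward the northeast.

045°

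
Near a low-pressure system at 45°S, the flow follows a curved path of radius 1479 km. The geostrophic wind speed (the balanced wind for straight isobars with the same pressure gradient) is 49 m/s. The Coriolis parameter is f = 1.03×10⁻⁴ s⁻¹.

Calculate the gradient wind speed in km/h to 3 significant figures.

Around a low, centrifugal force acts outward with Coriolis, so pressure-gradient force balances both:
(1/ρ)|∂P/∂n| = fV + V²/R  →  V² + fR·V − fR·V_g = 0
With fR = 1.03×10⁻⁴ × 1479×10³ m = 152 m/s:
V = [−fR + √((fR)² + 4 fR V_g)]/2 = [−152 + √(152² + 4×152×49)]/2 = 39 m/s
Subgeostrophic (V < V_g = 49 m/s), as expected around a low.
Converting: 39 m/s × 3.6 = 140 km/h

140 km/h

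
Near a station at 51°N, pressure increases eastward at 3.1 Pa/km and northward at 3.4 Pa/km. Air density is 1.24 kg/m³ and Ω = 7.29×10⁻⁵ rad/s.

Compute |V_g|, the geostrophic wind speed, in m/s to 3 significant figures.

32.7 m/s

Coriolis parameter at 51°N:
f = 2Ω sin φ = 2 × 7.29×10⁻⁵ × sin 51° = 1.13×10⁻⁴ s⁻¹
Component geostrophic relations (x east, y north):
u_g = −(1/(fρ)) ∂P/∂y,  v_g = (1/(fρ)) ∂P/∂x
u_g = −(3.4×10⁻³)/(1.13×10⁻⁴ × 1.24) = −24.2 m/s;  v_g = (3.1×10⁻³)/(1.13×10⁻⁴ × 1.24) = 22.1 m/s
|V_g| = √(u_g² + v_g²) = 32.7 m/s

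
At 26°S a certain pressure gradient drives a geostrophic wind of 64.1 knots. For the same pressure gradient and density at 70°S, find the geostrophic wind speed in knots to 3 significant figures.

With the same pressure gradient and density, V_g ∝ 1/f ∝ 1/sin φ.
V₂ = V₁ · sin φ₁ / sin φ₂ = 64.1 × sin 26° / sin 70°
V₂ = 64.1 × 0.4384/0.9397 = 29.9 knots

29.9 knots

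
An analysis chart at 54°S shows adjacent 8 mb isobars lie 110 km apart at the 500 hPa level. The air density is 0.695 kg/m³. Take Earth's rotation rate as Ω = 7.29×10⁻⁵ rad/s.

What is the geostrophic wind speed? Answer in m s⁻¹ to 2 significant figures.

Coriolis parameter at 54°S:
f = 2Ω sin φ = 2 × 7.29×10⁻⁵ × sin 54° = 1.18×10⁻⁴ s⁻¹
Pressure gradient: |∂P/∂n| = 800 Pa / 110000 m = 7.27×10⁻³ Pa/m
Geostrophic balance (pressure-gradient force = Coriolis force):
V_g = (1/(fρ)) |∂P/∂n| = 7.27×10⁻³ / (1.18×10⁻⁴ × 0.695) = 88.7 m/s

89 m s⁻¹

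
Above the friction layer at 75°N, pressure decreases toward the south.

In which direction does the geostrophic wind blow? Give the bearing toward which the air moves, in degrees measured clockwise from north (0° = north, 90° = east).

270°

The pressure-gradient force points toward the south (bearing 180°).
Geostrophic balance: in the Northern Hemisphere the Coriolis force deflects motion to the right, so the geostrophic wind blows 90° to the right of the pressure-gradient force (low pressure on the left).
Rotating 180° by 90° clockwise gives 270° — the wind blows toward the west.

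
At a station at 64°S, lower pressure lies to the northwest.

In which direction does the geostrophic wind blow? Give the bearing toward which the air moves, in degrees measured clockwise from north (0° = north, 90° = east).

225°

The pressure-gradient force points toward the northwest (bearing 315°).
Geostrophic balance: in the Southern Hemisphere the Coriolis force deflects motion to the left, so the geostrophic wind blows 90° to the left of the pressure-gradient force (low pressure on the right).
Rotating 315° by 90° counterclockwise gives 225° — the wind blows toward the southwest.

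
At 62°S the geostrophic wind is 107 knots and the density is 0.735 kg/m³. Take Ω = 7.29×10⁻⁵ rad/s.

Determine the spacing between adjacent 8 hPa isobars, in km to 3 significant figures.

Coriolis parameter at 62°S:
f = 2Ω sin φ = 2 × 7.29×10⁻⁵ × sin 62° = 1.29×10⁻⁴ s⁻¹
Wind speed in SI: 107 knots = 55.0 m/s
Geostrophic balance rearranged: |∂P/∂n| = f ρ V_g
|∂P/∂n| = 1.29×10⁻⁴ × 0.735 × 55.0 = 5.21×10⁻³ Pa/m
Isobar spacing: Δn = ΔP/|∂P/∂n| = 800 Pa / 5.21×10⁻³ Pa/m = 153599 m ≈ 154 km

154 km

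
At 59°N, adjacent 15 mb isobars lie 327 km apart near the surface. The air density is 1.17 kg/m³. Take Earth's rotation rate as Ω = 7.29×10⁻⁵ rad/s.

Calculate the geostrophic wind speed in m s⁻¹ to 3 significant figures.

31.4 m s⁻¹

Coriolis parameter at 59°N:
f = 2Ω sin φ = 2 × 7.29×10⁻⁵ × sin 59° = 1.25×10⁻⁴ s⁻¹
Pressure gradient: |∂P/∂n| = 1500 Pa / 327000 m = 4.59×10⁻³ Pa/m
Geostrophic balance (pressure-gradient force = Coriolis force):
V_g = (1/(fρ)) |∂P/∂n| = 4.59×10⁻³ / (1.25×10⁻⁴ × 1.17) = 31.4 m/s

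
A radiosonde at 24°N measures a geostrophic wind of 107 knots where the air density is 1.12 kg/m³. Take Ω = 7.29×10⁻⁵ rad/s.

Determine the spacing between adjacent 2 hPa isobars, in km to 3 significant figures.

54.7 km

Coriolis parameter at 24°N:
f = 2Ω sin φ = 2 × 7.29×10⁻⁵ × sin 24° = 5.93×10⁻⁵ s⁻¹
Wind speed in SI: 107 knots = 55.0 m/s
Geostrophic balance rearranged: |∂P/∂n| = f ρ V_g
|∂P/∂n| = 5.93×10⁻⁵ × 1.12 × 55.0 = 3.66×10⁻³ Pa/m
Isobar spacing: Δn = ΔP/|∂P/∂n| = 200 Pa / 3.66×10⁻³ Pa/m = 54704 m ≈ 54.7 km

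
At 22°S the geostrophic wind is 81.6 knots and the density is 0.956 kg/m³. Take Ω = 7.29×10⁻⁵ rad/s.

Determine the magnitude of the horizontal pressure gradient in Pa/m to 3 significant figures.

2.19×10⁻³ Pa/m

Coriolis parameter at 22°S:
f = 2Ω sin φ = 2 × 7.29×10⁻⁵ × sin 22° = 5.46×10⁻⁵ s⁻¹
Wind speed in SI: 81.6 knots = 42.0 m/s
Geostrophic balance rearranged: |∂P/∂n| = f ρ V_g
|∂P/∂n| = 5.46×10⁻⁵ × 0.956 × 42.0 = 2.19×10⁻³ Pa/m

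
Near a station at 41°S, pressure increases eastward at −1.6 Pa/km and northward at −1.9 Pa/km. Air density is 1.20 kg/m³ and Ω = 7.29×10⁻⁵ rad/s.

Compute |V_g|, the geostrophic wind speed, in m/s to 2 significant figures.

22 m/s

Coriolis parameter at 41°S:
f = 2Ω sin φ = 2 × 7.29×10⁻⁵ × sin 41° = 9.57×10⁻⁵ s⁻¹
In the Southern Hemisphere f is negative: f = −9.57×10⁻⁵ s⁻¹.
Component geostrophic relations (x east, y north):
u_g = −(1/(fρ)) ∂P/∂y,  v_g = (1/(fρ)) ∂P/∂x
u_g = −(−1.9×10⁻³)/(−9.57×10⁻⁵ × 1.20) = −16.6 m/s;  v_g = (−1.6×10⁻³)/(−9.57×10⁻⁵ × 1.20) = 13.9 m/s
|V_g| = √(u_g² + v_g²) = 21.6 m/s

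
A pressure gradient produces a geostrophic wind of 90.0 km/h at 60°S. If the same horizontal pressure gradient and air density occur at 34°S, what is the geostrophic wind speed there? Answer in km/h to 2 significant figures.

With the same pressure gradient and density, V_g ∝ 1/f ∝ 1/sin φ.
V₂ = V₁ · sin φ₁ / sin φ₂ = 90.0 × sin 60° / sin 34°
V₂ = 90.0 × 0.8660/0.5592 = 140 km/h

140 km/h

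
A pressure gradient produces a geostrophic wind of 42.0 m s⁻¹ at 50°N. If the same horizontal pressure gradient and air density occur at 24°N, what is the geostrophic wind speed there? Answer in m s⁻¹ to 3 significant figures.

With the same pressure gradient and density, V_g ∝ 1/f ∝ 1/sin φ.
V₂ = V₁ · sin φ₁ / sin φ₂ = 42.0 × sin 50° / sin 24°
V₂ = 42.0 × 0.7660/0.4067 = 79.1 m s⁻¹

79.1 m s⁻¹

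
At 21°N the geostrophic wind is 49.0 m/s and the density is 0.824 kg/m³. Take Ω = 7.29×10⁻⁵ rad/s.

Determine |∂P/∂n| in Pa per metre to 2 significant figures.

Coriolis parameter at 21°N:
f = 2Ω sin φ = 2 × 7.29×10⁻⁵ × sin 21° = 5.23×10⁻⁵ s⁻¹
Geostrophic balance rearranged: |∂P/∂n| = f ρ V_g
|∂P/∂n| = 5.23×10⁻⁵ × 0.824 × 49.0 = 2.11×10⁻³ Pa/m

2.1×10⁻³ Pa/m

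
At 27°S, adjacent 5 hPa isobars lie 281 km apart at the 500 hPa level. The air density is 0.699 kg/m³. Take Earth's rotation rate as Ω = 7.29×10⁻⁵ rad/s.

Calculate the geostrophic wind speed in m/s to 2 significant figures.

Coriolis parameter at 27°S:
f = 2Ω sin φ = 2 × 7.29×10⁻⁵ × sin 27° = 6.62×10⁻⁵ s⁻¹
Pressure gradient: |∂P/∂n| = 500 Pa / 281000 m = 1.78×10⁻³ Pa/m
Geostrophic balance (pressure-gradient force = Coriolis force):
V_g = (1/(fρ)) |∂P/∂n| = 1.78×10⁻³ / (6.62×10⁻⁵ × 0.699) = 38.5 m/s

38 m/s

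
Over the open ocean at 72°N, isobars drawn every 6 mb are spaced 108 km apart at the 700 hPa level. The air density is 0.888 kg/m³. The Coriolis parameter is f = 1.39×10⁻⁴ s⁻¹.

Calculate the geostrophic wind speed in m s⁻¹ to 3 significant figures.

45.0 m s⁻¹

Pressure gradient: |∂P/∂n| = 600 Pa / 108000 m = 5.56×10⁻³ Pa/m
Geostrophic balance (pressure-gradient force = Coriolis force):
V_g = (1/(fρ)) |∂P/∂n| = 5.56×10⁻³ / (1.39×10⁻⁴ × 0.888) = 45.0 m/s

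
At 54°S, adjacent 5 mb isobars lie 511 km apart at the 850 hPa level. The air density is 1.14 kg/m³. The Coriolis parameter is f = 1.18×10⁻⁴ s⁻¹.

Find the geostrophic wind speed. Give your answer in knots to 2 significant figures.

14 knots

Pressure gradient: |∂P/∂n| = 500 Pa / 511000 m = 9.78×10⁻⁴ Pa/m
Geostrophic balance (pressure-gradient force = Coriolis force):
V_g = (1/(fρ)) |∂P/∂n| = 9.78×10⁻⁴ / (1.18×10⁻⁴ × 1.14) = 7.27 m/s
Converting: 7.27 m/s × 1.944 = 14 knots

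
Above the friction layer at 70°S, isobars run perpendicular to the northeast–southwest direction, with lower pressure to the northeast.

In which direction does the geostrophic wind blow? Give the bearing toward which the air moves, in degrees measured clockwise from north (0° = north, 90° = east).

The pressure-gradient force points toward the northeast (bearing 045°).
Geostrophic balance: in the Southern Hemisphere the Coriolis force deflects motion to the left, so the geostrophic wind blows 90° to the left of the pressure-gradient force (low pressure on the right).
Rotating 045° by 90° counterclockwise gives 315° — the wind blows toward the northwest.

315°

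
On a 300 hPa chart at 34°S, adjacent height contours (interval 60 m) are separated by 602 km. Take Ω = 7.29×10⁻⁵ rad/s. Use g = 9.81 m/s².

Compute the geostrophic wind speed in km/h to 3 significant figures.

Coriolis parameter at 34°S:
f = 2Ω sin φ = 2 × 7.29×10⁻⁵ × sin 34° = 8.15×10⁻⁵ s⁻¹
Height gradient: |∂Z/∂n| = 60 m / 602000 m = 9.97×10⁻⁵
On a pressure surface, geostrophic balance gives V_g = (g/f)|∂Z/∂n|:
V_g = 9.81 × 9.97×10⁻⁵ / 8.15×10⁻⁵ = 12.0 m/s
Converting: 12.0 m/s × 3.6 = 43.2 km/h

43.2 km/h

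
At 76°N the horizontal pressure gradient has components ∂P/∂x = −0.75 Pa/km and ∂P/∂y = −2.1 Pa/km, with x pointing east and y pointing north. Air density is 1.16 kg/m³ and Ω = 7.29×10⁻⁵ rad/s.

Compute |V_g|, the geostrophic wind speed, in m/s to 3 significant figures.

13.6 m/s

Coriolis parameter at 76°N:
f = 2Ω sin φ = 2 × 7.29×10⁻⁵ × sin 76° = 1.41×10⁻⁴ s⁻¹
Component geostrophic relations (x east, y north):
u_g = −(1/(fρ)) ∂P/∂y,  v_g = (1/(fρ)) ∂P/∂x
u_g = −(−2.1×10⁻³)/(1.41×10⁻⁴ × 1.16) = 12.8 m/s;  v_g = (−0.75×10⁻³)/(1.41×10⁻⁴ × 1.16) = −4.57 m/s
|V_g| = √(u_g² + v_g²) = 13.6 m/s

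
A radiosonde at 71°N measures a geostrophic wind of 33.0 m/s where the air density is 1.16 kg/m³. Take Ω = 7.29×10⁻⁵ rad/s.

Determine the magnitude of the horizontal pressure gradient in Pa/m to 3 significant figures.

Coriolis parameter at 71°N:
f = 2Ω sin φ = 2 × 7.29×10⁻⁵ × sin 71° = 1.38×10⁻⁴ s⁻¹
Geostrophic balance rearranged: |∂P/∂n| = f ρ V_g
|∂P/∂n| = 1.38×10⁻⁴ × 1.16 × 33.0 = 5.28×10⁻³ Pa/m

5.28×10⁻³ Pa/m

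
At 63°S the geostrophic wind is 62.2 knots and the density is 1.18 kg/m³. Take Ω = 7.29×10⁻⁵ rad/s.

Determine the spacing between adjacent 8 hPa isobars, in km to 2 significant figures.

Coriolis parameter at 63°S:
f = 2Ω sin φ = 2 × 7.29×10⁻⁵ × sin 63° = 1.30×10⁻⁴ s⁻¹
Wind speed in SI: 62.2 knots = 32.0 m/s
Geostrophic balance rearranged: |∂P/∂n| = f ρ V_g
|∂P/∂n| = 1.30×10⁻⁴ × 1.18 × 32.0 = 4.91×10⁻³ Pa/m
Isobar spacing: Δn = ΔP/|∂P/∂n| = 800 Pa / 4.91×10⁻³ Pa/m = 163095 m ≈ 160 km

160 km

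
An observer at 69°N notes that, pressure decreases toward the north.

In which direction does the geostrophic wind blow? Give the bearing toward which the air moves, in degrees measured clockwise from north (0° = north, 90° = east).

090°

The pressure-gradient force points toward the north (bearing 000°).
Geostrophic balance: in the Northern Hemisphere the Coriolis force deflects motion to the right, so the geostrophic wind blows 90° to the right of the pressure-gradient force (low pressure on the left).
Rotating 000° by 90° clockwise gives 090° — the wind blows toward the east.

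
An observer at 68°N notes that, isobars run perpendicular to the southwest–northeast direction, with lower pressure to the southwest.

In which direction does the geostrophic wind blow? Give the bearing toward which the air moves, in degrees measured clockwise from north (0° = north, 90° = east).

The pressure-gradient force points toward the southwest (bearing 225°).
Geostrophic balance: in the Northern Hemisphere the Coriolis force deflects motion to the right, so the geostrophic wind blows 90° to the right of the pressure-gradient force (low pressure on the left).
Rotating 225° by 90° clockwise gives 315° — the wind blows toward the northwest.

315°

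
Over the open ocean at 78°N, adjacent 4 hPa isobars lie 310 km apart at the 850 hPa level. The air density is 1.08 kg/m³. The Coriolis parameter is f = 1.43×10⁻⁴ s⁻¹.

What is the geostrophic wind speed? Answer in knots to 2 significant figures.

16 knots

Pressure gradient: |∂P/∂n| = 400 Pa / 310000 m = 1.29×10⁻³ Pa/m
Geostrophic balance (pressure-gradient force = Coriolis force):
V_g = (1/(fρ)) |∂P/∂n| = 1.29×10⁻³ / (1.43×10⁻⁴ × 1.08) = 8.35 m/s
Converting: 8.35 m/s × 1.944 = 16 knots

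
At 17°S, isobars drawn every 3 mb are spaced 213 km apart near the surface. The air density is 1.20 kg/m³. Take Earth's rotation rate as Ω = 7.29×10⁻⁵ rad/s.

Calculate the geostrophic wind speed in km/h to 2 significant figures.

Coriolis parameter at 17°S:
f = 2Ω sin φ = 2 × 7.29×10⁻⁵ × sin 17° = 4.26×10⁻⁵ s⁻¹
Pressure gradient: |∂P/∂n| = 300 Pa / 213000 m = 1.41×10⁻³ Pa/m
Geostrophic balance (pressure-gradient force = Coriolis force):
V_g = (1/(fρ)) |∂P/∂n| = 1.41×10⁻³ / (4.26×10⁻⁵ × 1.20) = 27.5 m/s
Converting: 27.5 m/s × 3.6 = 99 km/h

99 km/h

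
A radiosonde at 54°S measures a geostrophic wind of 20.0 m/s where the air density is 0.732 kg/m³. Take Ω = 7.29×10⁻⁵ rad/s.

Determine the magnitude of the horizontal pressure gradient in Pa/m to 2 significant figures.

1.7×10⁻³ Pa/m

Coriolis parameter at 54°S:
f = 2Ω sin φ = 2 × 7.29×10⁻⁵ × sin 54° = 1.18×10⁻⁴ s⁻¹
Geostrophic balance rearranged: |∂P/∂n| = f ρ V_g
|∂P/∂n| = 1.18×10⁻⁴ × 0.732 × 20.0 = 1.73×10⁻³ Pa/m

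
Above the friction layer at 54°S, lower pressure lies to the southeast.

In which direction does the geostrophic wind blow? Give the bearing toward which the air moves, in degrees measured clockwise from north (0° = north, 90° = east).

The pressure-gradient force points toward the southeast (bearing 135°).
Geostrophic balance: in the Southern Hemisphere the Coriolis force deflects motion to the left, so the geostrophic wind blows 90° to the left of the pressure-gradient force (low pressure on the right).
Rotating 135° by 90° counterclockwise gives 045° — the wind blows toward the northeast.

045°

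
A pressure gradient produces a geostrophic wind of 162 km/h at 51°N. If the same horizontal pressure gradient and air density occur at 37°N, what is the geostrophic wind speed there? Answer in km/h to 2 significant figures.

With the same pressure gradient and density, V_g ∝ 1/f ∝ 1/sin φ.
V₂ = V₁ · sin φ₁ / sin φ₂ = 162 × sin 51° / sin 37°
V₂ = 162 × 0.7771/0.6018 = 210 km/h

210 km/h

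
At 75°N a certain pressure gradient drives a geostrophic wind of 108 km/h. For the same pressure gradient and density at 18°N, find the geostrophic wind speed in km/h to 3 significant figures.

With the same pressure gradient and density, V_g ∝ 1/f ∝ 1/sin φ.
V₂ = V₁ · sin φ₁ / sin φ₂ = 108 × sin 75° / sin 18°
V₂ = 108 × 0.9659/0.3090 = 338 km/h

338 km/h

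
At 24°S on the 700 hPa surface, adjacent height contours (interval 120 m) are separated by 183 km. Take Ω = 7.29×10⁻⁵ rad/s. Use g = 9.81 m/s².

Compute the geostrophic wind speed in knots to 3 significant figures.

211 knots

Coriolis parameter at 24°S:
f = 2Ω sin φ = 2 × 7.29×10⁻⁵ × sin 24° = 5.93×10⁻⁵ s⁻¹
Height gradient: |∂Z/∂n| = 120 m / 183000 m = 6.56×10⁻⁴
On a pressure surface, geostrophic balance gives V_g = (g/f)|∂Z/∂n|:
V_g = 9.81 × 6.56×10⁻⁴ / 5.93×10⁻⁵ = 108 m/s
Converting: 108 m/s × 1.944 = 211 knots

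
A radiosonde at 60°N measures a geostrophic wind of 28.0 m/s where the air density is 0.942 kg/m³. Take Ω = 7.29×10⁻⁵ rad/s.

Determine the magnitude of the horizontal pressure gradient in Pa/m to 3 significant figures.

3.33×10⁻³ Pa/m

Coriolis parameter at 60°N:
f = 2Ω sin φ = 2 × 7.29×10⁻⁵ × sin 60° = 1.26×10⁻⁴ s⁻¹
Geostrophic balance rearranged: |∂P/∂n| = f ρ V_g
|∂P/∂n| = 1.26×10⁻⁴ × 0.942 × 28.0 = 3.33×10⁻³ Pa/m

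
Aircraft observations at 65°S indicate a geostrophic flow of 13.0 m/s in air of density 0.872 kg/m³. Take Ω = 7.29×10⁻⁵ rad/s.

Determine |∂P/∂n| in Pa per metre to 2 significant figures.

1.5×10⁻³ Pa/m

Coriolis parameter at 65°S:
f = 2Ω sin φ = 2 × 7.29×10⁻⁵ × sin 65° = 1.32×10⁻⁴ s⁻¹
Geostrophic balance rearranged: |∂P/∂n| = f ρ V_g
|∂P/∂n| = 1.32×10⁻⁴ × 0.872 × 13.0 = 1.50×10⁻³ Pa/m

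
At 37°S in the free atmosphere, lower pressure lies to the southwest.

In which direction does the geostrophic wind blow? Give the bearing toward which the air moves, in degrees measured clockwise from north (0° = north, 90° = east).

The pressure-gradient force points toward the southwest (bearing 225°).
Geostrophic balance: in the Southern Hemisphere the Coriolis force deflects motion to the left, so the geostrophic wind blows 90° to the left of the pressure-gradient force (low pressure on the right).
Rotating 225° by 90° counterclockwise gives 135° — the wind blows toward the southeast.

135°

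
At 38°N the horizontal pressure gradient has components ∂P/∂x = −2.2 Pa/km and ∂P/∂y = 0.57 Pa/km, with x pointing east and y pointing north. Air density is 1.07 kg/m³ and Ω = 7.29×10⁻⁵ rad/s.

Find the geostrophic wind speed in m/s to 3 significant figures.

23.7 m/s

Coriolis parameter at 38°N:
f = 2Ω sin φ = 2 × 7.29×10⁻⁵ × sin 38° = 8.98×10⁻⁵ s⁻¹
Component geostrophic relations (x east, y north):
u_g = −(1/(fρ)) ∂P/∂y,  v_g = (1/(fρ)) ∂P/∂x
u_g = −(0.57×10⁻³)/(8.98×10⁻⁵ × 1.07) = −5.93 m/s;  v_g = (−2.2×10⁻³)/(8.98×10⁻⁵ × 1.07) = −22.9 m/s
|V_g| = √(u_g² + v_g²) = 23.7 m/s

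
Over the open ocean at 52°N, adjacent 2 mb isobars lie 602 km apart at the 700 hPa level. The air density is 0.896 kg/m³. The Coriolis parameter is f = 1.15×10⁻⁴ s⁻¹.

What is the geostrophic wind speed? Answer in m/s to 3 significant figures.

3.22 m/s

Pressure gradient: |∂P/∂n| = 200 Pa / 602000 m = 3.32×10⁻⁴ Pa/m
Geostrophic balance (pressure-gradient force = Coriolis force):
V_g = (1/(fρ)) |∂P/∂n| = 3.32×10⁻⁴ / (1.15×10⁻⁴ × 0.896) = 3.22 m/s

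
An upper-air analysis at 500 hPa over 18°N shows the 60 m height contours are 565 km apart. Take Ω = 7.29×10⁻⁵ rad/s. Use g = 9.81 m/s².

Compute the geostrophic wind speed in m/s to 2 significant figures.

Coriolis parameter at 18°N:
f = 2Ω sin φ = 2 × 7.29×10⁻⁵ × sin 18° = 4.51×10⁻⁵ s⁻¹
Height gradient: |∂Z/∂n| = 60 m / 565000 m = 1.06×10⁻⁴
On a pressure surface, geostrophic balance gives V_g = (g/f)|∂Z/∂n|:
V_g = 9.81 × 1.06×10⁻⁴ / 4.51×10⁻⁵ = 23.1 m/s

23 m/s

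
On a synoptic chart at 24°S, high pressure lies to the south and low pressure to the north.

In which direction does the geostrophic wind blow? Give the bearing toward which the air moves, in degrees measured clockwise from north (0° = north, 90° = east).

The pressure-gradient force points toward the north (bearing 000°).
Geostrophic balance: in the Southern Hemisphere the Coriolis force deflects motion to the left, so the geostrophic wind blows 90° to the left of the pressure-gradient force (low pressure on the right).
Rotating 000° by 90° counterclockwise gives 270° — the wind blows toward the west.

270°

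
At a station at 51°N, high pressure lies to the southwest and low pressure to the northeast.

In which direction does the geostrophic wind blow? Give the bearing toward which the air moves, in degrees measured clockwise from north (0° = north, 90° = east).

The pressure-gradient force points toward the northeast (bearing 045°).
Geostrophic balance: in the Northern Hemisphere the Coriolis force deflects motion to the right, so the geostrophic wind blows 90° to the right of the pressure-gradient force (low pressure on the left).
Rotating 045° by 90° clockwise gives 135° — the wind blows toward the southeast.

135°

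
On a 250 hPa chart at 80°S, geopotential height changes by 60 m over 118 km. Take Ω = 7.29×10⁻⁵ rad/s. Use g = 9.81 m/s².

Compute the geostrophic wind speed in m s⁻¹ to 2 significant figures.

Coriolis parameter at 80°S:
f = 2Ω sin φ = 2 × 7.29×10⁻⁵ × sin 80° = 1.44×10⁻⁴ s⁻¹
Height gradient: |∂Z/∂n| = 60 m / 118000 m = 5.08×10⁻⁴
On a pressure surface, geostrophic balance gives V_g = (g/f)|∂Z/∂n|:
V_g = 9.81 × 5.08×10⁻⁴ / 1.44×10⁻⁴ = 34.7 m/s

35 m s⁻¹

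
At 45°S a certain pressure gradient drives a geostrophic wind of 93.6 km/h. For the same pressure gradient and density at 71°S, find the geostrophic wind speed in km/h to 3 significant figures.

With the same pressure gradient and density, V_g ∝ 1/f ∝ 1/sin φ.
V₂ = V₁ · sin φ₁ / sin φ₂ = 93.6 × sin 45° / sin 71°
V₂ = 93.6 × 0.7071/0.9455 = 70.0 km/h

70.0 km/h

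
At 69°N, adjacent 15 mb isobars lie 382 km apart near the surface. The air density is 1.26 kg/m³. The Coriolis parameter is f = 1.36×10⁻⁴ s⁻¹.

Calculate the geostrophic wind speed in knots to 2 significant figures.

Pressure gradient: |∂P/∂n| = 1500 Pa / 382000 m = 3.93×10⁻³ Pa/m
Geostrophic balance (pressure-gradient force = Coriolis force):
V_g = (1/(fρ)) |∂P/∂n| = 3.93×10⁻³ / (1.36×10⁻⁴ × 1.26) = 22.9 m/s
Converting: 22.9 m/s × 1.944 = 45 knots

45 knots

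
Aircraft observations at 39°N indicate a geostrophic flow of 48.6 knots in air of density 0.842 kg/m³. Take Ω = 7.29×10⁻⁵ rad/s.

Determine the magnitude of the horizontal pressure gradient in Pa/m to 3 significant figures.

1.93×10⁻³ Pa/m

Coriolis parameter at 39°N:
f = 2Ω sin φ = 2 × 7.29×10⁻⁵ × sin 39° = 9.18×10⁻⁵ s⁻¹
Wind speed in SI: 48.6 knots = 25.0 m/s
Geostrophic balance rearranged: |∂P/∂n| = f ρ V_g
|∂P/∂n| = 9.18×10⁻⁵ × 0.842 × 25.0 = 1.93×10⁻³ Pa/m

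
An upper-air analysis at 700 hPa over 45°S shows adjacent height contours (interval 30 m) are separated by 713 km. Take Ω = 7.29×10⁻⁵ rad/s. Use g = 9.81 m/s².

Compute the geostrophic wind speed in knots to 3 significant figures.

Coriolis parameter at 45°S:
f = 2Ω sin φ = 2 × 7.29×10⁻⁵ × sin 45° = 1.03×10⁻⁴ s⁻¹
Height gradient: |∂Z/∂n| = 30 m / 713000 m = 4.21×10⁻⁵
On a pressure surface, geostrophic balance gives V_g = (g/f)|∂Z/∂n|:
V_g = 9.81 × 4.21×10⁻⁵ / 1.03×10⁻⁴ = 4.00 m/s
Converting: 4.00 m/s × 1.944 = 7.78 knots

7.78 knots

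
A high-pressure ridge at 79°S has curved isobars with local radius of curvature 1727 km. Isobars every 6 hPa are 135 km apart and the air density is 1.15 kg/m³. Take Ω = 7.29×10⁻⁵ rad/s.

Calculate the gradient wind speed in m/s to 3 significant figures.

30.9 m/s

Coriolis parameter at 79°S:
f = 2Ω sin φ = 2 × 7.29×10⁻⁵ × sin 79° = 1.43×10⁻⁴ s⁻¹
Pressure gradient: |∂P/∂n| = 600 Pa / 135000 m = 4.44×10⁻³ Pa/m
Geostrophic speed: V_g = |∂P/∂n|/(fρ) = 4.44×10⁻³/(1.43×10⁻⁴ × 1.15) = 27.0 m/s
Around a high, pressure-gradient force acts outward with centrifugal, so Coriolis balances both:
fV = (1/ρ)|∂P/∂n| + V²/R  →  V² − fR·V + fR·V_g = 0
With fR = 1.43×10⁻⁴ × 1727×10³ m = 247 m/s:
V = [fR − √((fR)² − 4 fR V_g)]/2 = [247 − √(247² − 4×247×27)]/2 = 30.9 m/s
Supergeostrophic (V > V_g = 27 m/s), as expected around a high.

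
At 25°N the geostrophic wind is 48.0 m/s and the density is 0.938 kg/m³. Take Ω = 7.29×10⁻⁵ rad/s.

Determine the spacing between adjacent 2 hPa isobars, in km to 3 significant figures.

Coriolis parameter at 25°N:
f = 2Ω sin φ = 2 × 7.29×10⁻⁵ × sin 25° = 6.16×10⁻⁵ s⁻¹
Geostrophic balance rearranged: |∂P/∂n| = f ρ V_g
|∂P/∂n| = 6.16×10⁻⁵ × 0.938 × 48.0 = 2.77×10⁻³ Pa/m
Isobar spacing: Δn = ΔP/|∂P/∂n| = 200 Pa / 2.77×10⁻³ Pa/m = 72091 m ≈ 72.1 km

72.1 km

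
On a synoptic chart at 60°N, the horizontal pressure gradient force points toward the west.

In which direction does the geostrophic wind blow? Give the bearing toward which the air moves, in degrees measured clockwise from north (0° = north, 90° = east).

000°

The pressure-gradient force points toward the west (bearing 270°).
Geostrophic balance: in the Northern Hemisphere the Coriolis force deflects motion to the right, so the geostrophic wind blows 90° to the right of the pressure-gradient force (low pressure on the left).
Rotating 270° by 90° clockwise gives 000° — the wind blows toward the north.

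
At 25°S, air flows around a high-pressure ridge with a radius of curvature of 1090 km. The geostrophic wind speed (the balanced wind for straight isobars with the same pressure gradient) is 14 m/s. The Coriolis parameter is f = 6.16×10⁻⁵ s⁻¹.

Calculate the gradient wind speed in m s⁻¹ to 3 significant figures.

19.9 m s⁻¹

Around a high, pressure-gradient force acts outward with centrifugal, so Coriolis balances both:
fV = (1/ρ)|∂P/∂n| + V²/R  →  V² − fR·V + fR·V_g = 0
With fR = 6.16×10⁻⁵ × 1090×10³ m = 67.1 m/s:
V = [fR − √((fR)² − 4 fR V_g)]/2 = [67.1 − √(67.1² − 4×67.1×14)]/2 = 19.9 m/s
Supergeostrophic (V > V_g = 14 m/s), as expected around a high.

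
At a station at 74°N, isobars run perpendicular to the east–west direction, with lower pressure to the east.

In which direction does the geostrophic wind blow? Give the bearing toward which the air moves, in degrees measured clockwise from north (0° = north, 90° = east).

The pressure-gradient force points toward the east (bearing 090°).
Geostrophic balance: in the Northern Hemisphere the Coriolis force deflects motion to the right, so the geostrophic wind blows 90° to the right of the pressure-gradient force (low pressure on the left).
Rotating 090° by 90° clockwise gives 180° — the wind blows toward the south.

180°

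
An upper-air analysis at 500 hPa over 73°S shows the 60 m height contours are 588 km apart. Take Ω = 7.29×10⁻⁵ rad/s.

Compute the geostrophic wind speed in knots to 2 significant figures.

Coriolis parameter at 73°S:
f = 2Ω sin φ = 2 × 7.29×10⁻⁵ × sin 73° = 1.39×10⁻⁴ s⁻¹
Height gradient: |∂Z/∂n| = 60 m / 588000 m = 1.02×10⁻⁴
On a pressure surface, geostrophic balance gives V_g = (g/f)|∂Z/∂n|:
V_g = 9.81 × 1.02×10⁻⁴ / 1.39×10⁻⁴ = 7.18 m/s
Converting: 7.18 m/s × 1.944 = 14 knots

14 knots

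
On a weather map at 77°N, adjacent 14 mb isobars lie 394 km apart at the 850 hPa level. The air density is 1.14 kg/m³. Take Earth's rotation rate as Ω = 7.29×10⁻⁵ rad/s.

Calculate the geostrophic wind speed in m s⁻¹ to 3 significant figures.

21.9 m s⁻¹

Coriolis parameter at 77°N:
f = 2Ω sin φ = 2 × 7.29×10⁻⁵ × sin 77° = 1.42×10⁻⁴ s⁻¹
Pressure gradient: |∂P/∂n| = 1400 Pa / 394000 m = 3.55×10⁻³ Pa/m
Geostrophic balance (pressure-gradient force = Coriolis force):
V_g = (1/(fρ)) |∂P/∂n| = 3.55×10⁻³ / (1.42×10⁻⁴ × 1.14) = 21.9 m/s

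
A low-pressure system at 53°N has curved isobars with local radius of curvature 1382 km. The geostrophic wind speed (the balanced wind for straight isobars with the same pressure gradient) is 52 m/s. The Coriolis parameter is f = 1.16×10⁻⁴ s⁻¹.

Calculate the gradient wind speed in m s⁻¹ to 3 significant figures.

Around a low, centrifugal force acts outward with Coriolis, so pressure-gradient force balances both:
(1/ρ)|∂P/∂n| = fV + V²/R  →  V² + fR·V − fR·V_g = 0
With fR = 1.16×10⁻⁴ × 1382×10³ m = 160 m/s:
V = [−fR + √((fR)² + 4 fR V_g)]/2 = [−160 + √(160² + 4×160×52)]/2 = 41.3 m/s
Subgeostrophic (V < V_g = 52 m/s), as expected around a low.

41.3 m s⁻¹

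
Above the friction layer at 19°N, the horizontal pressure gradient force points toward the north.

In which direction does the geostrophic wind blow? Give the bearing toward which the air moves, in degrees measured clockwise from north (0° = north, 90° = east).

090°

The pressure-gradient force points toward the north (bearing 000°).
Geostrophic balance: in the Northern Hemisphere the Coriolis force deflects motion to the right, so the geostrophic wind blows 90° to the right of the pressure-gradient force (low pressure on the left).
Rotating 000° by 90° clockwise gives 090° — the wind blows toward the east.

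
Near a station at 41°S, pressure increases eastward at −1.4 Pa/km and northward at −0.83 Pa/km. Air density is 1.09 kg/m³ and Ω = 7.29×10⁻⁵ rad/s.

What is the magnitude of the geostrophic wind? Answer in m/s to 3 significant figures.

Coriolis parameter at 41°S:
f = 2Ω sin φ = 2 × 7.29×10⁻⁵ × sin 41° = 9.57×10⁻⁵ s⁻¹
In the Southern Hemisphere f is negative: f = −9.57×10⁻⁵ s⁻¹.
Component geostrophic relations (x east, y north):
u_g = −(1/(fρ)) ∂P/∂y,  v_g = (1/(fρ)) ∂P/∂x
u_g = −(−0.83×10⁻³)/(−9.57×10⁻⁵ × 1.09) = −7.96 m/s;  v_g = (−1.4×10⁻³)/(−9.57×10⁻⁵ × 1.09) = 13.4 m/s
|V_g| = √(u_g² + v_g²) = 15.6 m/s

15.6 m/s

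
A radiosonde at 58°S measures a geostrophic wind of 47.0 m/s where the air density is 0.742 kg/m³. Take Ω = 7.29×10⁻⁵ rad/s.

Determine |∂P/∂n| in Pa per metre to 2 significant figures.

4.3×10⁻³ Pa/m

Coriolis parameter at 58°S:
f = 2Ω sin φ = 2 × 7.29×10⁻⁵ × sin 58° = 1.24×10⁻⁴ s⁻¹
Geostrophic balance rearranged: |∂P/∂n| = f ρ V_g
|∂P/∂n| = 1.24×10⁻⁴ × 0.742 × 47.0 = 4.31×10⁻³ Pa/m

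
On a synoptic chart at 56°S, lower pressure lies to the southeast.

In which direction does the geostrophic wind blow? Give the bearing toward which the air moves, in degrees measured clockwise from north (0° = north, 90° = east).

The pressure-gradient force points toward the southeast (bearing 135°).
Geostrophic balance: in the Southern Hemisphere the Coriolis force deflects motion to the left, so the geostrophic wind blows 90° to the left of the pressure-gradient force (low pressure on the right).
Rotating 135° by 90° counterclockwise gives 045° — the wind blows toward the northeast.

045°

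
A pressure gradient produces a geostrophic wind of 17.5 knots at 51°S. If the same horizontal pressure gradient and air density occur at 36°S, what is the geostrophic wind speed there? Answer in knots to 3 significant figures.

With the same pressure gradient and density, V_g ∝ 1/f ∝ 1/sin φ.
V₂ = V₁ · sin φ₁ / sin φ₂ = 17.5 × sin 51° / sin 36°
V₂ = 17.5 × 0.7771/0.5878 = 23.1 knots

23.1 knots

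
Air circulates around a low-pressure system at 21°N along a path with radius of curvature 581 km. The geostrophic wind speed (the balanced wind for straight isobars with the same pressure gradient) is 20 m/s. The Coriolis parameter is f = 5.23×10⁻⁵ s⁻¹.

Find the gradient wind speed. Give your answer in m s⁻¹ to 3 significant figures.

Around a low, centrifugal force acts outward with Coriolis, so pressure-gradient force balances both:
(1/ρ)|∂P/∂n| = fV + V²/R  →  V² + fR·V − fR·V_g = 0
With fR = 5.23×10⁻⁵ × 581×10³ m = 30.4 m/s:
V = [−fR + √((fR)² + 4 fR V_g)]/2 = [−30.4 + √(30.4² + 4×30.4×20)]/2 = 13.8 m/s
Subgeostrophic (V < V_g = 20 m/s), as expected around a low.

13.8 m s⁻¹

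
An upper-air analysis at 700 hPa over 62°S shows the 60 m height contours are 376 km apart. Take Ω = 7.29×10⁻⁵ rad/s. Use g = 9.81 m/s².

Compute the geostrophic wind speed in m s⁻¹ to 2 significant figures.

12 m s⁻¹

Coriolis parameter at 62°S:
f = 2Ω sin φ = 2 × 7.29×10⁻⁵ × sin 62° = 1.29×10⁻⁴ s⁻¹
Height gradient: |∂Z/∂n| = 60 m / 376000 m = 1.60×10⁻⁴
On a pressure surface, geostrophic balance gives V_g = (g/f)|∂Z/∂n|:
V_g = 9.81 × 1.60×10⁻⁴ / 1.29×10⁻⁴ = 12.2 m/s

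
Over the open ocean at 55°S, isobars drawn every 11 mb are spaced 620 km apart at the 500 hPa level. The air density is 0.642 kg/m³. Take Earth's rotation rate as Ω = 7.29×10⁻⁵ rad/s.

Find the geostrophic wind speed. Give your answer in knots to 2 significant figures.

Coriolis parameter at 55°S:
f = 2Ω sin φ = 2 × 7.29×10⁻⁵ × sin 55° = 1.19×10⁻⁴ s⁻¹
Pressure gradient: |∂P/∂n| = 1100 Pa / 620000 m = 1.77×10⁻³ Pa/m
Geostrophic balance (pressure-gradient force = Coriolis force):
V_g = (1/(fρ)) |∂P/∂n| = 1.77×10⁻³ / (1.19×10⁻⁴ × 0.642) = 23.1 m/s
Converting: 23.1 m/s × 1.944 = 45 knots

45 knots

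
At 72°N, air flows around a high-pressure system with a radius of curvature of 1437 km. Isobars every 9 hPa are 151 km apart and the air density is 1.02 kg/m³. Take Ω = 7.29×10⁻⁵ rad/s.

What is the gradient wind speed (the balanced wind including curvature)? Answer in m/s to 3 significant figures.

60.5 m/s

Coriolis parameter at 72°N:
f = 2Ω sin φ = 2 × 7.29×10⁻⁵ × sin 72° = 1.39×10⁻⁴ s⁻¹
Pressure gradient: |∂P/∂n| = 900 Pa / 151000 m = 5.96×10⁻³ Pa/m
Geostrophic speed: V_g = |∂P/∂n|/(fρ) = 5.96×10⁻³/(1.39×10⁻⁴ × 1.02) = 42.1 m/s
Around a high, pressure-gradient force acts outward with centrifugal, so Coriolis balances both:
fV = (1/ρ)|∂P/∂n| + V²/R  →  V² − fR·V + fR·V_g = 0
With fR = 1.39×10⁻⁴ × 1437×10³ m = 199 m/s:
V = [fR − √((fR)² − 4 fR V_g)]/2 = [199 − √(199² − 4×199×42.1)]/2 = 60.5 m/s
Supergeostrophic (V > V_g = 42.1 m/s), as expected around a high.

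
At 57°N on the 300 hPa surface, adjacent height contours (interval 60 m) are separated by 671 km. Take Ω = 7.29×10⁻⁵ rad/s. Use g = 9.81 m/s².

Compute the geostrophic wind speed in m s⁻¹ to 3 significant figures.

7.17 m s⁻¹

Coriolis parameter at 57°N:
f = 2Ω sin φ = 2 × 7.29×10⁻⁵ × sin 57° = 1.22×10⁻⁴ s⁻¹
Height gradient: |∂Z/∂n| = 60 m / 671000 m = 8.94×10⁻⁵
On a pressure surface, geostrophic balance gives V_g = (g/f)|∂Z/∂n|:
V_g = 9.81 × 8.94×10⁻⁵ / 1.22×10⁻⁴ = 7.17 m/s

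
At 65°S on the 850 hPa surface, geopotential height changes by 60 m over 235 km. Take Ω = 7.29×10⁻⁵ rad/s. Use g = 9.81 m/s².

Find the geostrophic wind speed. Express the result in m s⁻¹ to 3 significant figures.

19.0 m s⁻¹

Coriolis parameter at 65°S:
f = 2Ω sin φ = 2 × 7.29×10⁻⁵ × sin 65° = 1.32×10⁻⁴ s⁻¹
Height gradient: |∂Z/∂n| = 60 m / 235000 m = 2.55×10⁻⁴
On a pressure surface, geostrophic balance gives V_g = (g/f)|∂Z/∂n|:
V_g = 9.81 × 2.55×10⁻⁴ / 1.32×10⁻⁴ = 19.0 m/s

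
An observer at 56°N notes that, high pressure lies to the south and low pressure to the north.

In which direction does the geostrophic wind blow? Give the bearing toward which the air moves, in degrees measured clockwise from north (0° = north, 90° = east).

090°

The pressure-gradient force points toward the north (bearing 000°).
Geostrophic balance: in the Northern Hemisphere the Coriolis force deflects motion to the right, so the geostrophic wind blows 90° to the right of the pressure-gradient force (low pressure on the left).
Rotating 000° by 90° clockwise gives 090° — the wind blows toward the east.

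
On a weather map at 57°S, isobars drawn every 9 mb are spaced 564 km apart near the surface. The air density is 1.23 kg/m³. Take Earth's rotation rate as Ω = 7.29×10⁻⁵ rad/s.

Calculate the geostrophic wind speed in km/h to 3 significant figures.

Coriolis parameter at 57°S:
f = 2Ω sin φ = 2 × 7.29×10⁻⁵ × sin 57° = 1.22×10⁻⁴ s⁻¹
Pressure gradient: |∂P/∂n| = 900 Pa / 564000 m = 1.60×10⁻³ Pa/m
Geostrophic balance (pressure-gradient force = Coriolis force):
V_g = (1/(fρ)) |∂P/∂n| = 1.60×10⁻³ / (1.22×10⁻⁴ × 1.23) = 10.6 m/s
Converting: 10.6 m/s × 3.6 = 38.2 km/h

38.2 km/h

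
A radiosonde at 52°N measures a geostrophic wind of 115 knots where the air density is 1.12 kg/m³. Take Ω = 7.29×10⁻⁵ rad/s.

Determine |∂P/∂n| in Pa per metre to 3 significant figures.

7.61×10⁻³ Pa/m

Coriolis parameter at 52°N:
f = 2Ω sin φ = 2 × 7.29×10⁻⁵ × sin 52° = 1.15×10⁻⁴ s⁻¹
Wind speed in SI: 115 knots = 59.2 m/s
Geostrophic balance rearranged: |∂P/∂n| = f ρ V_g
|∂P/∂n| = 1.15×10⁻⁴ × 1.12 × 59.2 = 7.61×10⁻³ Pa/m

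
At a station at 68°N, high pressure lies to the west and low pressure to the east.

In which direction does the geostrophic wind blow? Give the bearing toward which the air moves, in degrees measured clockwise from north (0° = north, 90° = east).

The pressure-gradient force points toward the east (bearing 090°).
Geostrophic balance: in the Northern Hemisphere the Coriolis force deflects motion to the right, so the geostrophic wind blows 90° to the right of the pressure-gradient force (low pressure on the left).
Rotating 090° by 90° clockwise gives 180° — the wind blows toward the south.

180°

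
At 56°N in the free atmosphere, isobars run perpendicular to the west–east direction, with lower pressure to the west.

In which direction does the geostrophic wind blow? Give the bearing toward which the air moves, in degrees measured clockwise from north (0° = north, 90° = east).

000°

The pressure-gradient force points toward the west (bearing 270°).
Geostrophic balance: in the Northern Hemisphere the Coriolis force deflects motion to the right, so the geostrophic wind blows 90° to the right of the pressure-gradient force (low pressure on the left).
Rotating 270° by 90° clockwise gives 000° — the wind blows toward the north.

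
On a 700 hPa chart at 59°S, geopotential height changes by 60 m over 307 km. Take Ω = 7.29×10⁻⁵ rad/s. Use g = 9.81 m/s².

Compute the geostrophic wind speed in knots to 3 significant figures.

29.8 knots

Coriolis parameter at 59°S:
f = 2Ω sin φ = 2 × 7.29×10⁻⁵ × sin 59° = 1.25×10⁻⁴ s⁻¹
Height gradient: |∂Z/∂n| = 60 m / 307000 m = 1.95×10⁻⁴
On a pressure surface, geostrophic balance gives V_g = (g/f)|∂Z/∂n|:
V_g = 9.81 × 1.95×10⁻⁴ / 1.25×10⁻⁴ = 15.3 m/s
Converting: 15.3 m/s × 1.944 = 29.8 knots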